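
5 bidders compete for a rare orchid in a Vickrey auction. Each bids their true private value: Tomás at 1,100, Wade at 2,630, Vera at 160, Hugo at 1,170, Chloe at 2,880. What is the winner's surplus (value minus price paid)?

Sorted high to low: Chloe 2,880, then Wade 2,630, then Hugo 1,170, then Tomás 1,100, then Vera 160.
Chloe wins with the top bid and pays the second-highest, 2,630.
Surplus = 2,880 − 2,630 = 250.

Winner's surplus: 250.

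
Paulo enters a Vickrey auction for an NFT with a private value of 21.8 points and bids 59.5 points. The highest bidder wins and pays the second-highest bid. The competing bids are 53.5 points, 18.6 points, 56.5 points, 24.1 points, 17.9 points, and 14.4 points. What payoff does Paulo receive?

Payoff = -34.7 points.

Highest competing bid: 56.5 points.
Paulo's bid 59.5 points is the highest overall, so Paulo wins and pays the second-highest bid, 56.5 points.
Payoff = value − price = 21.8 points − 56.5 points = -34.7 points.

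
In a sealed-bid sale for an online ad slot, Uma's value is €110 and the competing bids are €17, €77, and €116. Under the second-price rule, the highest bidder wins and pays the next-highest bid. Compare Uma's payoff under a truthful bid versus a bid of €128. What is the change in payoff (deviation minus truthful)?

-€6

The highest competing bid is €116.
Bidding truthfully at €110: the top bid is €116 (a rival), so Uma loses. Payoff = €0.
Bidding €128: Uma has the top bid, wins, and pays the second-highest bid €116. Payoff = €110 − €116 = -€6.
Change = -€6 − €0 = -€6.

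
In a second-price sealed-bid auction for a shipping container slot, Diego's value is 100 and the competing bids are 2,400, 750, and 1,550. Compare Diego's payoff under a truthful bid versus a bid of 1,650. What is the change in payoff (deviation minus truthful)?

The highest competing bid is 2,400.
Bidding truthfully at 100: the top bid is 2,400 (a rival), so Diego loses. Payoff = 0.
Bidding 1,650: the top bid is 2,400 (a rival), so Diego loses. Payoff = 0.
Change = 0 − 0 = 0.
The bid only affects whether you win, not the price — here both bids land on the same side of the top rival bid, so the deviation is payoff-neutral.

Change in payoff: 0.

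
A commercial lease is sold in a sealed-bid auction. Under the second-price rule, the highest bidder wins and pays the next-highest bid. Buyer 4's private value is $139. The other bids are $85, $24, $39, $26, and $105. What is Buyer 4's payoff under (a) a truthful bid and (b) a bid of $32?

(a) $34  (b) $0

The highest competing bid is $105.
Bidding truthfully at $139: Buyer 4 has the top bid, wins, and pays the second-highest bid $105. Payoff = $139 − $105 = $34.
Bidding $32: the top bid is $105 (a rival), so Buyer 4 loses. Payoff = $0.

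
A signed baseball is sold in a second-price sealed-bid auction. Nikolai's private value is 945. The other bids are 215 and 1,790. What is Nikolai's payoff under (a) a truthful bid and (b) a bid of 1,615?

The highest competing bid is 1,790.
Bidding truthfully at 945: the top bid is 1,790 (a rival), so Nikolai loses. Payoff = 0.
Bidding 1,615: the top bid is 1,790 (a rival), so Nikolai loses. Payoff = 0.
The bid only affects whether you win, not the price — here both bids land on the same side of the top rival bid, so the deviation is payoff-neutral.

Truthful: 0; alternative: 0.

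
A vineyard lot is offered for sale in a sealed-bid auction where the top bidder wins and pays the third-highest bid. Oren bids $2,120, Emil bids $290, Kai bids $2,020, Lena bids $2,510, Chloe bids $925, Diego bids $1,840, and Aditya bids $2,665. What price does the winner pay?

$2,120

Ranking the bids: Aditya $2,665 > Lena $2,510 > Oren $2,120 > Kai $2,020 > Diego $1,840 > Chloe $925 > Emil $290.
Aditya is the highest bidder, so Aditya wins.
Under the third-price rule, the price is the third-highest bid: $2,120.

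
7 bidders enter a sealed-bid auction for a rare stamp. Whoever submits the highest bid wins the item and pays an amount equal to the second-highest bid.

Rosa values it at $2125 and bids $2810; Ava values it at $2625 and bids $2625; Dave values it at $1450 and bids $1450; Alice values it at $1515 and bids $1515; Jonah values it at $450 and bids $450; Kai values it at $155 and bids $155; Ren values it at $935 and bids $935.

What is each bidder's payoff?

Rosa -$500, Ava $0, Dave $0, Alice $0, Jonah $0, Kai $0, Ren $0.

Ordered from highest: Rosa $2810 > Ava $2625 > Alice $1515 > Dave $1450 > Ren $935 > Jonah $450 > Kai $155.
Rosa has the top bid and wins; the price is the second-highest bid, $2625.
Rosa's payoff = $2125 − $2625 = -$500. All other bidders lose, so their payoff is 0.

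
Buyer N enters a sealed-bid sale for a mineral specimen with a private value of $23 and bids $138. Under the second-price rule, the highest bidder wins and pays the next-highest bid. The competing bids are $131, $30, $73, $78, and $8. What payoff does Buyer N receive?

Highest competing bid: $131.
Buyer N's bid $138 is the highest overall, so Buyer N wins and pays the second-highest bid, $131.
Payoff = value − price = $23 − $131 = -$108.

Payoff = -$108.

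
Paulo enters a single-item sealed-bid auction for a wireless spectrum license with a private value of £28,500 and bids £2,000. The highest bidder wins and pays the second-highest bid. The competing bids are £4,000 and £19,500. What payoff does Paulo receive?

Payoff = £0.

Highest competing bid: £19,500.
Paulo's bid £2,000 is not the highest, so Paulo loses, pays nothing, and earns zero payoff.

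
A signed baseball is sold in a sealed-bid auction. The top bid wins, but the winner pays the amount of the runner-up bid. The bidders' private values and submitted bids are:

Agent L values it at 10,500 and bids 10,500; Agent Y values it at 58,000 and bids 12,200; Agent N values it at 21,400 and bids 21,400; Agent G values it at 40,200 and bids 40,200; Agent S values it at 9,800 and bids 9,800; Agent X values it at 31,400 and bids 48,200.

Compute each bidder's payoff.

Ordered from highest: Agent X 48,200, then Agent G 40,200, then Agent N 21,400, then Agent Y 12,200, then Agent L 10,500, then Agent S 9,800.
Agent X has the top bid and wins; the price is the second-highest bid, 40,200.
Agent X's payoff = 31,400 − 40,200 = -8,800. All other bidders lose, so their payoff is 0.

Agent L 0, Agent Y 0, Agent N 0, Agent G 0, Agent S 0, Agent X -8,800.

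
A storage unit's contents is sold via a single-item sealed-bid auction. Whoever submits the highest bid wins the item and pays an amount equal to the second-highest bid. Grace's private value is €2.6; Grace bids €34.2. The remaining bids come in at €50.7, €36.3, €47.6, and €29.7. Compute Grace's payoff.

€0.0

Highest competing bid: €50.7.
Grace's bid €34.2 is not the highest, so Grace loses, pays nothing, and earns zero payoff.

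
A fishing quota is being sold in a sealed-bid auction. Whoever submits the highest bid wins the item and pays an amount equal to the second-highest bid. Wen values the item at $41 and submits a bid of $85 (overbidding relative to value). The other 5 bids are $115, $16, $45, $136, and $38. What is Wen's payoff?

Wen's payoff: $0.

Highest competing bid: $136.
Wen's bid $85 is not the highest, so Wen loses, pays nothing, and earns zero payoff.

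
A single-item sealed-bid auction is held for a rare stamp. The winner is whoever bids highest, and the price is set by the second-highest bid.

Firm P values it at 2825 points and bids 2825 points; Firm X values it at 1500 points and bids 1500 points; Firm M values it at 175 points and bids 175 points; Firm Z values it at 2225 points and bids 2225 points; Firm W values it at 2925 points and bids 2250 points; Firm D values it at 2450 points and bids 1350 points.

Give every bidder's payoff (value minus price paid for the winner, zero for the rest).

Payoffs: Firm P 575 points, Firm X 0 points, Firm M 0 points, Firm Z 0 points, Firm W 0 points, Firm D 0 points.

Ranking the bids: Firm P 2825 points; Firm W 2250 points; Firm Z 2225 points; Firm X 1500 points; Firm D 1350 points; Firm M 175 points.
Firm P has the top bid and wins; the price is the second-highest bid, 2250 points.
Firm P's payoff = 2825 points − 2250 points = 575 points. All other bidders lose, so their payoff is 0.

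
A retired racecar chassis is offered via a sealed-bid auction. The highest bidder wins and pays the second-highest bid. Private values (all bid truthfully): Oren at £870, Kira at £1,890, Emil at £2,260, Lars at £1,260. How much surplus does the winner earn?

£370

Ranking the bids: Emil £2,260; Kira £1,890; Lars £1,260; Oren £870.
Emil wins with the top bid and pays the second-highest, £1,890.
Surplus = £2,260 − £1,890 = £370.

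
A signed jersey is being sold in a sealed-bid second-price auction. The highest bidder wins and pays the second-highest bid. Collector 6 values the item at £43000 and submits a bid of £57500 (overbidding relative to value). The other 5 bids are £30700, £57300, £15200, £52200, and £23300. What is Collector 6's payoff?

Highest competing bid: £57300.
Collector 6's bid £57500 is the highest overall, so Collector 6 wins and pays the second-highest bid, £57300.
Payoff = value − price = £43000 − £57300 = -£14300.
Overbidding won the item at a price above value — truthful bidding would have avoided this loss.

The bidder's payoff: -£14300.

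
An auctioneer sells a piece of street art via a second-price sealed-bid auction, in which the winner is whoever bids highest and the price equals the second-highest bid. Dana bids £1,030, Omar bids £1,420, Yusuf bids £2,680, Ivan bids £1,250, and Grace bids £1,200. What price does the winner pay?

Bids in descending order: Yusuf £2,680; Omar £1,420; Ivan £1,250; Grace £1,200; Dana £1,030.
Yusuf is the highest bidder, so Yusuf wins.
Under the second-price rule, the price is the second-highest bid: £1,420.

Price paid: £1,420.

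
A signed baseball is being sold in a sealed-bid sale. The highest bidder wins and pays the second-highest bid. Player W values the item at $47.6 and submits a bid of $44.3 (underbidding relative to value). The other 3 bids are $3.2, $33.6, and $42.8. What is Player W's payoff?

Highest competing bid: $42.8.
Player W's bid $44.3 is the highest overall, so Player W wins and pays the second-highest bid, $42.8.
Payoff = value − price = $47.6 − $42.8 = $4.8.

Payoff = $4.8.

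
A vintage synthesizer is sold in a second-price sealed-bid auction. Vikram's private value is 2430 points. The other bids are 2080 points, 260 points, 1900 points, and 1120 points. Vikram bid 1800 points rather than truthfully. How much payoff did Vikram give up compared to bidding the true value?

The highest competing bid is 2080 points.
Bidding truthfully at 2430 points: Vikram has the top bid, wins, and pays the second-highest bid 2080 points. Payoff = 2430 points − 2080 points = 350 points.
Bidding 1800 points: the top bid is 2080 points (a rival), so Vikram loses. Payoff = 0 points.
Regret = truthful payoff − actual payoff = 350 points − 0 points = 350 points.

Payoff forgone: 350 points.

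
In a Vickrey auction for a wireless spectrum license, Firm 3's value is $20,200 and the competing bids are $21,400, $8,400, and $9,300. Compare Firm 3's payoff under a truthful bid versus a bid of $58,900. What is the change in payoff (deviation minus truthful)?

Payoff change: -$1,200.

The highest competing bid is $21,400.
Bidding truthfully at $20,200: the top bid is $21,400 (a rival), so Firm 3 loses. Payoff = $0.
Bidding $58,900: Firm 3 has the top bid, wins, and pays the second-highest bid $21,400. Payoff = $20,200 − $21,400 = -$1,200.
Change = -$1,200 − $0 = -$1,200.
Deviating from a truthful bid can only lose payoff in a second-price auction — never gain.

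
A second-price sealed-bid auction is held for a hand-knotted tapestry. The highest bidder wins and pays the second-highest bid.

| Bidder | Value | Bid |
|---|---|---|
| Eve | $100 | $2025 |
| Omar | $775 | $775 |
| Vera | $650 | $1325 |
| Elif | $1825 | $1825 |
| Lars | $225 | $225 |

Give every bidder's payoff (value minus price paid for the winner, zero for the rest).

Payoffs: Eve -$1725, Omar $0, Vera $0, Elif $0, Lars $0.

Bids in descending order: Eve $2025; Elif $1825; Vera $1325; Omar $775; Lars $225.
Eve has the top bid and wins; the price is the second-highest bid, $1825.
Eve's payoff = $100 − $1825 = -$1725. All other bidders lose, so their payoff is 0.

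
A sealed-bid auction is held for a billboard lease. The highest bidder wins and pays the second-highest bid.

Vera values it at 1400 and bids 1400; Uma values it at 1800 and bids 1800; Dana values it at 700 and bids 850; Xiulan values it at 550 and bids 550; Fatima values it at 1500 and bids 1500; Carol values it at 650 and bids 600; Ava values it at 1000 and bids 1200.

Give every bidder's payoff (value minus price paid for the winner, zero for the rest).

Sorted high to low: Uma 1800 > Fatima 1500 > Vera 1400 > Ava 1200 > Dana 850 > Carol 600 > Xiulan 550.
Uma has the top bid and wins; the price is the second-highest bid, 1500.
Uma's payoff = 1800 − 1500 = 300. All other bidders lose, so their payoff is 0.

Vera 0, Uma 300, Dana 0, Xiulan 0, Fatima 0, Carol 0, Ava 0.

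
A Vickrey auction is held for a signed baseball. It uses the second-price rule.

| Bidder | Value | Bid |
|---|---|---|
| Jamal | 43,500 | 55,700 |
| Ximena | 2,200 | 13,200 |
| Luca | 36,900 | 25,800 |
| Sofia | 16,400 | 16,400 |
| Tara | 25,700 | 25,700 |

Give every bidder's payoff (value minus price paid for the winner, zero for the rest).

Payoffs: Jamal 17,700, Ximena 0, Luca 0, Sofia 0, Tara 0.

Ranking the bids: Jamal 55,700; Luca 25,800; Tara 25,700; Sofia 16,400; Ximena 13,200.
Jamal has the top bid and wins; the price is the second-highest bid, 25,800.
Jamal's payoff = 43,500 − 25,800 = 17,700. All other bidders lose, so their payoff is 0.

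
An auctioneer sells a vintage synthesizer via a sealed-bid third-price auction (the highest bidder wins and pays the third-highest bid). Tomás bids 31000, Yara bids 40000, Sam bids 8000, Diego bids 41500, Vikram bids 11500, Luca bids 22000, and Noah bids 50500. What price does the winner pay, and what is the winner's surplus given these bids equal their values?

Ranking the bids: Noah 50500 > Diego 41500 > Yara 40000 > Tomás 31000 > Luca 22000 > Vikram 11500 > Sam 8000.
Noah is the highest bidder, so Noah wins.
Under the third-price rule, the price is the third-highest bid: 40000.
Surplus = 50500 − 40000 = 10500.

Price 40000; surplus 10500.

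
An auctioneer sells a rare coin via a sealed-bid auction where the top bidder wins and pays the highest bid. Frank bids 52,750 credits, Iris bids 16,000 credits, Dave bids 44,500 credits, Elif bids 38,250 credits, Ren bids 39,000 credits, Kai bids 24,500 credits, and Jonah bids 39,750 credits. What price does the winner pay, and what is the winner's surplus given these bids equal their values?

Bids in descending order: Frank 52,750 credits, then Dave 44,500 credits, then Jonah 39,750 credits, then Ren 39,000 credits, then Elif 38,250 credits, then Kai 24,500 credits, then Iris 16,000 credits.
Frank is the highest bidder, so Frank wins.
Under the first-price rule, the price is the highest bid: 52,750 credits.
Surplus = 52,750 credits − 52,750 credits = 0 credits.

The winner pays 52,750 credits for a surplus of 0 credits.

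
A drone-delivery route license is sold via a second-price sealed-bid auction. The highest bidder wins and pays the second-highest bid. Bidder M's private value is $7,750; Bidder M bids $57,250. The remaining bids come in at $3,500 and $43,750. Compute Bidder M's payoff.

Highest competing bid: $43,750.
Bidder M's bid $57,250 is the highest overall, so Bidder M wins and pays the second-highest bid, $43,750.
Payoff = value − price = $7,750 − $43,750 = -$36,000.
Overbidding won the item at a price above value — truthful bidding would have avoided this loss.

Bidder M's payoff: -$36,000.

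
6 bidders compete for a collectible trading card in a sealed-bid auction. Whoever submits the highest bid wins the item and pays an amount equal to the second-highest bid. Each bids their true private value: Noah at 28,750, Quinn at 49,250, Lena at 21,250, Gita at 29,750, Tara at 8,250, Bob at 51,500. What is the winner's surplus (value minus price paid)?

Surplus = 2,250.

Ranking the bids: Bob 51,500 > Quinn 49,250 > Gita 29,750 > Noah 28,750 > Lena 21,250 > Tara 8,250.
Bob wins with the top bid and pays the second-highest, 49,250.
Surplus = 51,500 − 49,250 = 2,250.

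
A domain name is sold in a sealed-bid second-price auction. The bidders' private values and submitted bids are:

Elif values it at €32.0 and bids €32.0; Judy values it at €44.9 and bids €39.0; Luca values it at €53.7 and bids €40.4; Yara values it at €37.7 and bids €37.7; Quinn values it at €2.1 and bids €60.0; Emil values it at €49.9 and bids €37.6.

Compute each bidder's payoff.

Payoffs: Elif €0.0, Judy €0.0, Luca €0.0, Yara €0.0, Quinn -€38.3, Emil €0.0.

Bids in descending order: Quinn €60.0, then Luca €40.4, then Judy €39.0, then Yara €37.7, then Emil €37.6, then Elif €32.0.
Quinn has the top bid and wins; the price is the second-highest bid, €40.4.
Quinn's payoff = €2.1 − €40.4 = -€38.3. All other bidders lose, so their payoff is 0.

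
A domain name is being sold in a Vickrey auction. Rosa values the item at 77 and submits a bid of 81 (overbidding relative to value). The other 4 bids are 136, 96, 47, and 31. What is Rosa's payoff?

Highest competing bid: 136.
Rosa's bid 81 is not the highest, so Rosa loses, pays nothing, and earns zero payoff.

0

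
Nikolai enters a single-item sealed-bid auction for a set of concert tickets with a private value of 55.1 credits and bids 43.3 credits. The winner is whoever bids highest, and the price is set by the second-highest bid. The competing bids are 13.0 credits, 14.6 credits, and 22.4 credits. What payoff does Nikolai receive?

Nikolai's payoff: 32.7 credits.

Highest competing bid: 22.4 credits.
Nikolai's bid 43.3 credits is the highest overall, so Nikolai wins and pays the second-highest bid, 22.4 credits.
Payoff = value − price = 55.1 credits − 22.4 credits = 32.7 credits.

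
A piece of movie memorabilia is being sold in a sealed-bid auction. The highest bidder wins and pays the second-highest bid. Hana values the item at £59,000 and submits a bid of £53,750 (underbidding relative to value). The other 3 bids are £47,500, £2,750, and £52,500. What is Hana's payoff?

Highest competing bid: £52,500.
Hana's bid £53,750 is the highest overall, so Hana wins and pays the second-highest bid, £52,500.
Payoff = value − price = £59,000 − £52,500 = £6,500.

£6,500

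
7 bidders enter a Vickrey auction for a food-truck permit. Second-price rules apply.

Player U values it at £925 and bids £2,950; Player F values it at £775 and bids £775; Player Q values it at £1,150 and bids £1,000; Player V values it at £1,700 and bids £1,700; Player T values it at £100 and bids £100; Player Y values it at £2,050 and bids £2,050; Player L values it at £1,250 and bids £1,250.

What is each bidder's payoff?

Payoffs: Player U -£1,125, Player F £0, Player Q £0, Player V £0, Player T £0, Player Y £0, Player L £0.

Bids in descending order: Player U £2,950 > Player Y £2,050 > Player V £1,700 > Player L £1,250 > Player Q £1,000 > Player F £775 > Player T £100.
Player U has the top bid and wins; the price is the second-highest bid, £2,050.
Player U's payoff = £925 − £2,050 = -£1,125. All other bidders lose, so their payoff is 0.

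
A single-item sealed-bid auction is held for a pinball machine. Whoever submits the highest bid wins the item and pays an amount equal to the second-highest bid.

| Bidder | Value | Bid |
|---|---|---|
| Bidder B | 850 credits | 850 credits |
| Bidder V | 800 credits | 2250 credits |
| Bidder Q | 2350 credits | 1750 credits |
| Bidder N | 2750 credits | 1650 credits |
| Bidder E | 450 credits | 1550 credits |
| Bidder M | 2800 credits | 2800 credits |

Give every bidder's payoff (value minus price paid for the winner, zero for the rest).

Payoffs: Bidder B 0 credits, Bidder V 0 credits, Bidder Q 0 credits, Bidder N 0 credits, Bidder E 0 credits, Bidder M 550 credits.

Ranking the bids: Bidder M 2800 credits, then Bidder V 2250 credits, then Bidder Q 1750 credits, then Bidder N 1650 credits, then Bidder E 1550 credits, then Bidder B 850 credits.
Bidder M has the top bid and wins; the price is the second-highest bid, 2250 credits.
Bidder M's payoff = 2800 credits − 2250 credits = 550 credits. All other bidders lose, so their payoff is 0.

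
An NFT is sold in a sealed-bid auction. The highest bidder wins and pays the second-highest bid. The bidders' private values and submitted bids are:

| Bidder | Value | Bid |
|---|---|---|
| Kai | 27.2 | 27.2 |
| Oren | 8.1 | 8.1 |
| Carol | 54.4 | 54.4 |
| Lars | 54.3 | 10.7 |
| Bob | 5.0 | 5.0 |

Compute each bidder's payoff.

Sorted high to low: Carol 54.4 > Kai 27.2 > Lars 10.7 > Oren 8.1 > Bob 5.0.
Carol has the top bid and wins; the price is the second-highest bid, 27.2.
Carol's payoff = 54.4 − 27.2 = 27.2. All other bidders lose, so their payoff is 0.

Kai 0.0, Oren 0.0, Carol 27.2, Lars 0.0, Bob 0.0.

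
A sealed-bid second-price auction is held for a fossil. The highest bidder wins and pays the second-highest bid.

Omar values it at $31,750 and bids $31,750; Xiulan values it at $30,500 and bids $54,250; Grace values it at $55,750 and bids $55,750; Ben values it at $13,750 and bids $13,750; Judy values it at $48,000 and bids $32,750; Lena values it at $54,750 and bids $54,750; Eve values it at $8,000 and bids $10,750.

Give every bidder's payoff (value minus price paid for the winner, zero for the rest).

Sorted high to low: Grace $55,750; Lena $54,750; Xiulan $54,250; Judy $32,750; Omar $31,750; Ben $13,750; Eve $10,750.
Grace has the top bid and wins; the price is the second-highest bid, $54,750.
Grace's payoff = $55,750 − $54,750 = $1,000. All other bidders lose, so their payoff is 0.

Omar $0, Xiulan $0, Grace $1,000, Ben $0, Judy $0, Lena $0, Eve $0.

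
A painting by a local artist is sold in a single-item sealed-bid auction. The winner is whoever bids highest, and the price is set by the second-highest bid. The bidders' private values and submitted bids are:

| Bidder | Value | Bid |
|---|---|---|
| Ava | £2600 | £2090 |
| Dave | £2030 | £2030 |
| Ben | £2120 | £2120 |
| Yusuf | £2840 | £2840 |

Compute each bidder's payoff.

Ordered from highest: Yusuf £2840; Ben £2120; Ava £2090; Dave £2030.
Yusuf has the top bid and wins; the price is the second-highest bid, £2120.
Yusuf's payoff = £2840 − £2120 = £720. All other bidders lose, so their payoff is 0.

Ava £0, Dave £0, Ben £0, Yusuf £720.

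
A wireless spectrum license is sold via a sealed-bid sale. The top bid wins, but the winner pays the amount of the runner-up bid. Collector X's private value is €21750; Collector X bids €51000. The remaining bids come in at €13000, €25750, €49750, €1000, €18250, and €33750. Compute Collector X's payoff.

Highest competing bid: €49750.
Collector X's bid €51000 is the highest overall, so Collector X wins and pays the second-highest bid, €49750.
Payoff = value − price = €21750 − €49750 = -€28000.

Collector X's payoff: -€28000.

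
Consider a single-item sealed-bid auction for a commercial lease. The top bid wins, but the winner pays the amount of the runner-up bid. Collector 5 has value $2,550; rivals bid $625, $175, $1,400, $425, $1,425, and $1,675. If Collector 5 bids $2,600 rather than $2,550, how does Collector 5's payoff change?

The highest competing bid is $1,675.
Bidding truthfully at $2,550: Collector 5 has the top bid, wins, and pays the second-highest bid $1,675. Payoff = $2,550 − $1,675 = $875.
Bidding $2,600: Collector 5 has the top bid, wins, and pays the second-highest bid $1,675. Payoff = $2,550 − $1,675 = $875.
Change = $875 − $875 = $0.

Change in payoff: $0.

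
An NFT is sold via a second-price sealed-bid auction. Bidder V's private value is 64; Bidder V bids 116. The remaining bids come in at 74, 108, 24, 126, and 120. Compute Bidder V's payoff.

Bidder V's payoff: 0.

Highest competing bid: 126.
Bidder V's bid 116 is not the highest, so Bidder V loses, pays nothing, and earns zero payoff.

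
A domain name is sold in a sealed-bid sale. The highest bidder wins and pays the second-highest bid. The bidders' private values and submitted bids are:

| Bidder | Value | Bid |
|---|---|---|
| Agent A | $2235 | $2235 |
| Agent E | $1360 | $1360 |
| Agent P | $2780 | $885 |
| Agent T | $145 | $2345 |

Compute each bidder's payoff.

Agent A $0, Agent E $0, Agent P $0, Agent T -$2090.

Sorted high to low: Agent T $2345, then Agent A $2235, then Agent E $1360, then Agent P $885.
Agent T has the top bid and wins; the price is the second-highest bid, $2235.
Agent T's payoff = $145 − $2235 = -$2090. All other bidders lose, so their payoff is 0.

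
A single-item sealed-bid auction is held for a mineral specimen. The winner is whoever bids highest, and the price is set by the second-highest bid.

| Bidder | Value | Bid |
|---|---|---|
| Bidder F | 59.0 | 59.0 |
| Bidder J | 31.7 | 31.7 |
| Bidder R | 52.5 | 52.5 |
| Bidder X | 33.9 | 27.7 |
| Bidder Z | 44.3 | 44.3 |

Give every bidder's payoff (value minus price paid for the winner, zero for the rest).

Bidder F 6.5, Bidder J 0.0, Bidder R 0.0, Bidder X 0.0, Bidder Z 0.0.

Ranking the bids: Bidder F 59.0, then Bidder R 52.5, then Bidder Z 44.3, then Bidder J 31.7, then Bidder X 27.7.
Bidder F has the top bid and wins; the price is the second-highest bid, 52.5.
Bidder F's payoff = 59.0 − 52.5 = 6.5. All other bidders lose, so their payoff is 0.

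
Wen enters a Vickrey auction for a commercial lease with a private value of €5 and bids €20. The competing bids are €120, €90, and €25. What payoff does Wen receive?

Highest competing bid: €120.
Wen's bid €20 is not the highest, so Wen loses, pays nothing, and earns zero payoff.

Wen's payoff: €0.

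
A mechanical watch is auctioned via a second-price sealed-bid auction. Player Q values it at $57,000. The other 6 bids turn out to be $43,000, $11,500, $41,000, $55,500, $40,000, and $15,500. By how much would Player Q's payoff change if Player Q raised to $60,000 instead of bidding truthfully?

Change in payoff: $0.

The highest competing bid is $55,500.
Bidding truthfully at $57,000: Player Q has the top bid, wins, and pays the second-highest bid $55,500. Payoff = $57,000 − $55,500 = $1,500.
Bidding $60,000: Player Q has the top bid, wins, and pays the second-highest bid $55,500. Payoff = $57,000 − $55,500 = $1,500.
Change = $1,500 − $1,500 = $0.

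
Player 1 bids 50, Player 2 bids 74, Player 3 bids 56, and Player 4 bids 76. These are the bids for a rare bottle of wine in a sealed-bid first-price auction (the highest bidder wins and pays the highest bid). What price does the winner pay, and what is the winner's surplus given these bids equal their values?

Sorted high to low: Player 4 76 > Player 2 74 > Player 3 56 > Player 1 50.
Player 4 is the highest bidder, so Player 4 wins.
Under the first-price rule, the price is the highest bid: 76.
Surplus = 76 − 76 = 0.

Price 76; surplus 0.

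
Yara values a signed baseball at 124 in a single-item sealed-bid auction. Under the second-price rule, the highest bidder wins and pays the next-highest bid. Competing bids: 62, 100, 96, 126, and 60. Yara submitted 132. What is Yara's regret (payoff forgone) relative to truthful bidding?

The highest competing bid is 126.
Bidding truthfully at 124: the top bid is 126 (a rival), so Yara loses. Payoff = 0.
Bidding 132: Yara has the top bid, wins, and pays the second-highest bid 126. Payoff = 124 − 126 = -2.
Regret = truthful payoff − actual payoff = 0 − -2 = 2.

Regret: 2.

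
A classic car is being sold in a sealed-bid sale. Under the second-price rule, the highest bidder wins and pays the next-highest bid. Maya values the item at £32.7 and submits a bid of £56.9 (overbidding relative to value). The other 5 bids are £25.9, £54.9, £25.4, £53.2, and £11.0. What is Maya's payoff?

Highest competing bid: £54.9.
Maya's bid £56.9 is the highest overall, so Maya wins and pays the second-highest bid, £54.9.
Payoff = value − price = £32.7 − £54.9 = -£22.2.

-£22.2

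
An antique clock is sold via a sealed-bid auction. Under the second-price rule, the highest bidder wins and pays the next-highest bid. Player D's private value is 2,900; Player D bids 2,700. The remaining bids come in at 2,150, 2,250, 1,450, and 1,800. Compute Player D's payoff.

Highest competing bid: 2,250.
Player D's bid 2,700 is the highest overall, so Player D wins and pays the second-highest bid, 2,250.
Payoff = value − price = 2,900 − 2,250 = 650.

Player D's payoff: 650.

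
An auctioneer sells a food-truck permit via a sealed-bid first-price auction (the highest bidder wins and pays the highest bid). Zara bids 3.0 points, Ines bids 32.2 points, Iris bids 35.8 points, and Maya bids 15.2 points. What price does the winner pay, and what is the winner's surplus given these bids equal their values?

Ranking the bids: Iris 35.8 points; Ines 32.2 points; Maya 15.2 points; Zara 3.0 points.
Iris is the highest bidder, so Iris wins.
Under the first-price rule, the price is the highest bid: 35.8 points.
Surplus = 35.8 points − 35.8 points = 0.0 points.

The winner pays 35.8 points for a surplus of 0.0 points.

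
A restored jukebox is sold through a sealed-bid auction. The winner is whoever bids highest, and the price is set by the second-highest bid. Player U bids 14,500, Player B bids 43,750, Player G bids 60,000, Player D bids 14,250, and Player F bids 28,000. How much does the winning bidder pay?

Sorted high to low: Player G 60,000; Player B 43,750; Player F 28,000; Player U 14,500; Player D 14,250.
Player G has the highest bid, so Player G wins.
The second-highest bid is 43,750, so that is what Player G pays.

43,750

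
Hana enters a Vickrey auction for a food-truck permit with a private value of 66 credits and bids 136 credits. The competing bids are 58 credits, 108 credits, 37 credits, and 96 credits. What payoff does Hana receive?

Hana's payoff: -42 credits.

Highest competing bid: 108 credits.
Hana's bid 136 credits is the highest overall, so Hana wins and pays the second-highest bid, 108 credits.
Payoff = value − price = 66 credits − 108 credits = -42 credits.
Overbidding won the item at a price above value — truthful bidding would have avoided this loss.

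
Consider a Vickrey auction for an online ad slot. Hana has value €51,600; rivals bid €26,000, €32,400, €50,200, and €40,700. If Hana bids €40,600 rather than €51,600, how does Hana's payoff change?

The highest competing bid is €50,200.
Bidding truthfully at €51,600: Hana has the top bid, wins, and pays the second-highest bid €50,200. Payoff = €51,600 − €50,200 = €1,400.
Bidding €40,600: the top bid is €50,200 (a rival), so Hana loses. Payoff = €0.
Change = €0 − €1,400 = -€1,400.
This is the dominant-strategy logic: truthful bidding weakly beats any alternative.

-€1,400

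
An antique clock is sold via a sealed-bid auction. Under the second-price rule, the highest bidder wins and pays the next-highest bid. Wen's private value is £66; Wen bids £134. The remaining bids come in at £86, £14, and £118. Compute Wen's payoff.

Payoff = -£52.

Highest competing bid: £118.
Wen's bid £134 is the highest overall, so Wen wins and pays the second-highest bid, £118.
Payoff = value − price = £66 − £118 = -£52.
Overbidding won the item at a price above value — truthful bidding would have avoided this loss.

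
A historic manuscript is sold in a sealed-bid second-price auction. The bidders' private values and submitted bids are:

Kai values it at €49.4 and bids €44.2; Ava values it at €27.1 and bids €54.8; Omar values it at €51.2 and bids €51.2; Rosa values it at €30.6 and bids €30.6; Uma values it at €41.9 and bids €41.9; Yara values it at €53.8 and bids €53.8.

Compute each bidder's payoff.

Ranking the bids: Ava €54.8 > Yara €53.8 > Omar €51.2 > Kai €44.2 > Uma €41.9 > Rosa €30.6.
Ava has the top bid and wins; the price is the second-highest bid, €53.8.
Ava's payoff = €27.1 − €53.8 = -€26.7. All other bidders lose, so their payoff is 0.

Payoffs: Kai €0.0, Ava -€26.7, Omar €0.0, Rosa €0.0, Uma €0.0, Yara €0.0.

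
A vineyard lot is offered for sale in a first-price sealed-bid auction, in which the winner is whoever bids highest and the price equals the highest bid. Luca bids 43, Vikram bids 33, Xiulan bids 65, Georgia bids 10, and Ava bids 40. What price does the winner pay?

Ordered from highest: Xiulan 65; Luca 43; Ava 40; Vikram 33; Georgia 10.
Xiulan is the highest bidder, so Xiulan wins.
Under the first-price rule, the price is the highest bid: 65.

The winner pays 65.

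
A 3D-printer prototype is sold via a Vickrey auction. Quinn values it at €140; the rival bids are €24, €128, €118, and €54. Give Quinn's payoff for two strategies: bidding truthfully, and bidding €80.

(a) €12  (b) €0

The highest competing bid is €128.
Bidding truthfully at €140: Quinn has the top bid, wins, and pays the second-highest bid €128. Payoff = €140 − €128 = €12.
Bidding €80: the top bid is €128 (a rival), so Quinn loses. Payoff = €0.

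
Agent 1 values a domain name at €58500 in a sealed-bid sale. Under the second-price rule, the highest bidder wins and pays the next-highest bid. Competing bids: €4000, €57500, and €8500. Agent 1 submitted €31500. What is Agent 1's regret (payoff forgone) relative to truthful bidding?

€1000

The highest competing bid is €57500.
Bidding truthfully at €58500: Agent 1 has the top bid, wins, and pays the second-highest bid €57500. Payoff = €58500 − €57500 = €1000.
Bidding €31500: the top bid is €57500 (a rival), so Agent 1 loses. Payoff = €0.
Regret = truthful payoff − actual payoff = €1000 − €0 = €1000.
This is the dominant-strategy logic: truthful bidding weakly beats any alternative.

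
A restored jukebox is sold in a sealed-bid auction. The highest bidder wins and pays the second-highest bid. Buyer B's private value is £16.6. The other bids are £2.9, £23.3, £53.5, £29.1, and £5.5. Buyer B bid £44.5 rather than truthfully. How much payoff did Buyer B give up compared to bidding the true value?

Payoff forgone: £0.0.

The highest competing bid is £53.5.
Bidding truthfully at £16.6: the top bid is £53.5 (a rival), so Buyer B loses. Payoff = £0.0.
Bidding £44.5: the top bid is £53.5 (a rival), so Buyer B loses. Payoff = £0.0.
Regret = truthful payoff − actual payoff = £0.0 − £0.0 = £0.0.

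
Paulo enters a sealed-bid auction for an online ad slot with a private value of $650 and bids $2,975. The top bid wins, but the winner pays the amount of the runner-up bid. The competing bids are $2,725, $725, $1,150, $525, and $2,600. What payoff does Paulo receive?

-$2,075

Highest competing bid: $2,725.
Paulo's bid $2,975 is the highest overall, so Paulo wins and pays the second-highest bid, $2,725.
Payoff = value − price = $650 − $2,725 = -$2,075.
Overbidding won the item at a price above value — truthful bidding would have avoided this loss.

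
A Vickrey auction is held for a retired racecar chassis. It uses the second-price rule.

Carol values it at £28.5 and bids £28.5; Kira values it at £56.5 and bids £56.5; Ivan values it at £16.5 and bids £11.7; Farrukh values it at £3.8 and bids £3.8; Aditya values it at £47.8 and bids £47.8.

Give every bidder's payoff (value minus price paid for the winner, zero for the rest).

Carol £0.0, Kira £8.7, Ivan £0.0, Farrukh £0.0, Aditya £0.0.

Ordered from highest: Kira £56.5, then Aditya £47.8, then Carol £28.5, then Ivan £11.7, then Farrukh £3.8.
Kira has the top bid and wins; the price is the second-highest bid, £47.8.
Kira's payoff = £56.5 − £47.8 = £8.7. All other bidders lose, so their payoff is 0.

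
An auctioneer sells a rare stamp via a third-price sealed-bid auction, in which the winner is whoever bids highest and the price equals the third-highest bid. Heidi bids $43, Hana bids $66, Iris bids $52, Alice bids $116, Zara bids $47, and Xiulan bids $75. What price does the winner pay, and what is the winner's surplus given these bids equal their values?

Sorted high to low: Alice $116, then Xiulan $75, then Hana $66, then Iris $52, then Zara $47, then Heidi $43.
Alice is the highest bidder, so Alice wins.
Under the third-price rule, the price is the third-highest bid: $66.
Surplus = $116 − $66 = $50.

Price $66; surplus $50.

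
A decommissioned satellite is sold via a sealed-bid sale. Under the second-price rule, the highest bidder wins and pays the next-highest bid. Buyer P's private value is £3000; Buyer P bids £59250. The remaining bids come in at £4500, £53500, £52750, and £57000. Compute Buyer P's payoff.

Highest competing bid: £57000.
Buyer P's bid £59250 is the highest overall, so Buyer P wins and pays the second-highest bid, £57000.
Payoff = value − price = £3000 − £57000 = -£54000.

-£54000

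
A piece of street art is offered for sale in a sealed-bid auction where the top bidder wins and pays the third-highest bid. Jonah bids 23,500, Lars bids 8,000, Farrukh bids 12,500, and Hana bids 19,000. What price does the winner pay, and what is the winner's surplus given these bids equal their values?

Sorted high to low: Jonah 23,500, then Hana 19,000, then Farrukh 12,500, then Lars 8,000.
Jonah is the highest bidder, so Jonah wins.
Under the third-price rule, the price is the third-highest bid: 12,500.
Surplus = 23,500 − 12,500 = 11,000.

The winner pays 12,500 for a surplus of 11,000.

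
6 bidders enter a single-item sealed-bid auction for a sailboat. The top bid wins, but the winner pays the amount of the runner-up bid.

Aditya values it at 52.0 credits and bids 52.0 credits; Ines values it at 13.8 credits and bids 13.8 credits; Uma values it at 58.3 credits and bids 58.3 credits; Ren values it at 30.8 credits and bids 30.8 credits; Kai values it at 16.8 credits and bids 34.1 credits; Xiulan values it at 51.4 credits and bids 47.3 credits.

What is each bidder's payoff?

Sorted high to low: Uma 58.3 credits, then Aditya 52.0 credits, then Xiulan 47.3 credits, then Kai 34.1 credits, then Ren 30.8 credits, then Ines 13.8 credits.
Uma has the top bid and wins; the price is the second-highest bid, 52.0 credits.
Uma's payoff = 58.3 credits − 52.0 credits = 6.3 credits. All other bidders lose, so their payoff is 0.

Payoffs: Aditya 0.0 credits, Ines 0.0 credits, Uma 6.3 credits, Ren 0.0 credits, Kai 0.0 credits, Xiulan 0.0 credits.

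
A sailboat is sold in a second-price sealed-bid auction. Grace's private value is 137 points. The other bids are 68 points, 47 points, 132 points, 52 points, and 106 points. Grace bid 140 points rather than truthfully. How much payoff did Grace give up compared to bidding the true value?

0 points

The highest competing bid is 132 points.
Bidding truthfully at 137 points: Grace has the top bid, wins, and pays the second-highest bid 132 points. Payoff = 137 points − 132 points = 5 points.
Bidding 140 points: Grace has the top bid, wins, and pays the second-highest bid 132 points. Payoff = 137 points − 132 points = 5 points.
Regret = truthful payoff − actual payoff = 5 points − 5 points = 0 points.
The bid only affects whether you win, not the price — here both bids land on the same side of the top rival bid, so the deviation is payoff-neutral.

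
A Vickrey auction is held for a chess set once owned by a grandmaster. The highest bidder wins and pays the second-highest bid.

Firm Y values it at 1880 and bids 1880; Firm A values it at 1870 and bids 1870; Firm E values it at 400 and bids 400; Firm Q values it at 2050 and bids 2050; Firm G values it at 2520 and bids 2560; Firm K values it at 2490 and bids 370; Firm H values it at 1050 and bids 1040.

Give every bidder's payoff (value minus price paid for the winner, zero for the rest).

Payoffs: Firm Y 0, Firm A 0, Firm E 0, Firm Q 0, Firm G 470, Firm K 0, Firm H 0.

Ranking the bids: Firm G 2560 > Firm Q 2050 > Firm Y 1880 > Firm A 1870 > Firm H 1040 > Firm E 400 > Firm K 370.
Firm G has the top bid and wins; the price is the second-highest bid, 2050.
Firm G's payoff = 2520 − 2050 = 470. All other bidders lose, so their payoff is 0.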